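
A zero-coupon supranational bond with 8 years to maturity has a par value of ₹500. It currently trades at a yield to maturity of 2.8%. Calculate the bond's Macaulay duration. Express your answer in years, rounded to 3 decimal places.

A zero-coupon bond has a single cash flow at maturity, so its Macaulay duration equals its maturity: 8 years.

8.000 years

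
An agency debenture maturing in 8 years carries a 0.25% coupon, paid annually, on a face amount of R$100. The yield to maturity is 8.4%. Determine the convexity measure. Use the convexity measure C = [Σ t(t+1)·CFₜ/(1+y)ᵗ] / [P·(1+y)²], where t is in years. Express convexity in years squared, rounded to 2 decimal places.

60.24

With y = 0.084:
  t   CF        PV=CF/(1+0.084)^t    t·PV        t(t+1)·PV
  1         0.25         0.2306         0.2306           0.4613
  2         0.25         0.2128         0.4255           1.2765
  3         0.25         0.1963         0.5888           2.3552
  4         0.25         0.1811         0.7242           3.6212
  5         0.25         0.1670         0.8351           5.0109
  6         0.25         0.1541         0.9245           6.4716
  7         0.25         0.1421         0.9950           7.9602
  8       100.25        52.5836       420.6686       3,786.0175
  Σ                     53.8676       425.3925       3,813.1745
P = 53.8676.
Convexity = Σ t(t+1)·PV / [P·(1+y)²] = 3,813.1745 / (53.8676 × 1.175056) = 60.24221.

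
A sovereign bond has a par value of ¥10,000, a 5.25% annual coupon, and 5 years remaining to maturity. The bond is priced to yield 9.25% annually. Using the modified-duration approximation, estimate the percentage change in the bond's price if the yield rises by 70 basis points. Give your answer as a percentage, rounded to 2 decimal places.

Periodic yield y = 0.0925. Modified duration first:
  t   CF        PV=CF/(1+0.0925)^t    t·PV
  1       525.00       480.5492       480.5492
  2       525.00       439.8620       879.7239
  3       525.00       402.6196     1,207.8589
  4       525.00       368.5306     1,474.1223
  5    10,525.00     6,762.6183    33,813.0916
  Σ                  8,454.1797    37,855.3459
P = 8,454.1797; D_Mac = 4.47771 yrs; D_mod = 4.47771/(1+0.0925) = 4.09859 yrs.
ΔP/P ≈ -D_mod · Δy = -4.09859 × (+0.007) = -0.028690 = -2.8690%.

-2.87%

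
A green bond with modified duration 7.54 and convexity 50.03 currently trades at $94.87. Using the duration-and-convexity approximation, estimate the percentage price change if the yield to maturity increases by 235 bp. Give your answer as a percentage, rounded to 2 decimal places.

Duration effect: -D_mod·Δy = -7.54 × (+0.0235) = -0.177190
Convexity effect: ½·C·(Δy)² = 0.5 × 50.03 × (0.0235)² = +0.01381453375
ΔP/P ≈ -0.177190 + 0.01381453375 = -0.16337546625
= -16.337546625%.

-16.34%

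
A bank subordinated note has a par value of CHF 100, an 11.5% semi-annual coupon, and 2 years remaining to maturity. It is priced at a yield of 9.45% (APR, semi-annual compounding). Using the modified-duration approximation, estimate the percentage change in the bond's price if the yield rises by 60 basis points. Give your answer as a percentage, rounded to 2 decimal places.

Periodic yield y = 0.04725. Modified duration first:
  t   CF        PV=CF/(1+0.04725)^t    t·PV
  1         5.75         5.4906         5.4906
  2         5.75         5.2428        10.4857
  3         5.75         5.0063        15.0189
  4       105.75        87.9182       351.6729
  Σ                    103.6579       382.6680
P = 103.6579; D_Mac = 3.69164 half-year periods = 1.84582 yrs; D_mod = 1.84582/(1+0.04725) = 1.76254 yrs.
ΔP/P ≈ -D_mod · Δy = -1.76254 × (+0.006) = -0.010575 = -1.0575%.

-1.06%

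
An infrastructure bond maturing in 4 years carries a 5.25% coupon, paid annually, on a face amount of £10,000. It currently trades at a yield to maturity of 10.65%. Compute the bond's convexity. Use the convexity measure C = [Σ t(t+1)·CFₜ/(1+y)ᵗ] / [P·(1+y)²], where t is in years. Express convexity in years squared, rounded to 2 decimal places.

With y = 0.1065:
  t   CF        PV=CF/(1+0.1065)^t    t·PV        t(t+1)·PV
  1       525.00       474.4690       474.4690         948.9381
  2       525.00       428.8017       857.6033       2,572.8100
  3       525.00       387.5298     1,162.5893       4,650.3570
  4    10,525.00     7,021.2822    28,085.1290     140,425.6449
  Σ                  8,312.0827    30,579.7906     148,597.7500
P = 8,312.0827.
Convexity = Σ t(t+1)·PV / [P·(1+y)²] = 148,597.7500 / (8,312.0827 × 1.224342) = 14.60157.

14.60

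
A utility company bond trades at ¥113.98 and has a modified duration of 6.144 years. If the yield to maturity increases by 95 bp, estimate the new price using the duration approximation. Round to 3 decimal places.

¥107.327

Duration approximation: ΔP/P ≈ -D_mod · Δy = -6.144 × (+0.0095) = -0.058368.
New price ≈ 113.98 × (1 - 0.058368) = 107.32721536.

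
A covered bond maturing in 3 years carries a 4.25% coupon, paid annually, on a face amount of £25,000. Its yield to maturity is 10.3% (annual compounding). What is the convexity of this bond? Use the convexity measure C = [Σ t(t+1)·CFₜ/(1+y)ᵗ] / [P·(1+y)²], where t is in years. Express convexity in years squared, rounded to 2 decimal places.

9.29

With y = 0.103:
  t   CF        PV=CF/(1+0.103)^t    t·PV        t(t+1)·PV
  1     1,062.50       963.2820       963.2820       1,926.5639
  2     1,062.50       873.3291     1,746.6581       5,239.9744
  3    26,062.50    19,421.8026    58,265.4077     233,061.6308
  Σ                 21,258.4136    60,975.3478     240,228.1691
P = 21,258.4136.
Convexity = Σ t(t+1)·PV / [P·(1+y)²] = 240,228.1691 / (21,258.4136 × 1.216609) = 9.28842.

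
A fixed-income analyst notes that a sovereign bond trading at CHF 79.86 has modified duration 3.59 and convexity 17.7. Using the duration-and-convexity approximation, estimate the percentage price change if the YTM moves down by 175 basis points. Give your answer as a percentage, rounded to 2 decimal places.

+6.55%

Duration effect: -D_mod·Δy = -3.59 × (-0.0175) = +0.062825
Convexity effect: ½·C·(Δy)² = 0.5 × 17.7 × (-0.0175)² = +0.0027103125
ΔP/P ≈ +0.062825 + 0.0027103125 = +0.0655353125
= +6.55353125%.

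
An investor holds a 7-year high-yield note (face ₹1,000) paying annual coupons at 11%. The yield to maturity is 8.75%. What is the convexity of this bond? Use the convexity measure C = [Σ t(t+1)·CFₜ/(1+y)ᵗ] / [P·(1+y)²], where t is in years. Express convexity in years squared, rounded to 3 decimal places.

With y = 0.0875:
  t   CF        PV=CF/(1+0.0875)^t    t·PV        t(t+1)·PV
  1       110.00       101.1494       101.1494         202.2989
  2       110.00        93.0110       186.0219         558.0658
  3       110.00        85.5273       256.5820       1,026.3279
  4       110.00        78.6458       314.5833       1,572.9163
  5       110.00        72.3180       361.5900       2,169.5398
  6       110.00        66.4993       398.9958       2,792.9707
  7     1,110.00       617.0468     4,319.3277      34,554.6220
  Σ                  1,114.1976     5,938.2501      42,876.7413
P = 1,114.1976.
Convexity = Σ t(t+1)·PV / [P·(1+y)²] = 42,876.7413 / (1,114.1976 × 1.182656) = 32.53876.

32.539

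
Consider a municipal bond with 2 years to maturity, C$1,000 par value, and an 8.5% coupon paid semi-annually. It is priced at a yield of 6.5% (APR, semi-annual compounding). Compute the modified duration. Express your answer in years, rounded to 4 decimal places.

1.8241 years

Periodic yield y = 0.0325. First find Macaulay duration:
  t   CF        PV=CF/(1+0.0325)^t    t·PV
  1        42.50        41.1622        41.1622
  2        42.50        39.8666        79.7331
  3        42.50        38.6117       115.8351
  4     1,042.50       917.3094     3,669.2374
  Σ                  1,036.9498     3,905.9678
P = 1,036.9498; Macaulay duration = 3,905.9678 / 1,036.9498 = 3.76679 half-year periods = 1.88339 years.
Modified duration = D_Mac / (1 + y) = 1.88339 / 1.0325 = 1.82411 years.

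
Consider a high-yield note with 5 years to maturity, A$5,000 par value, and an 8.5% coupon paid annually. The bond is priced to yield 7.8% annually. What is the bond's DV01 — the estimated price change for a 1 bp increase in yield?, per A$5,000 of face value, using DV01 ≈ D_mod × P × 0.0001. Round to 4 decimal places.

A$2.0441

Periodic yield y = 0.078.
  t   CF        PV=CF/(1+0.078)^t    t·PV
  1       425.00       394.2486       394.2486
  2       425.00       365.7223       731.4445
  3       425.00       339.2600     1,017.7800
  4       425.00       314.7124     1,258.8497
  5     5,425.00     3,726.5413    18,632.7065
  Σ                  5,140.4846    22,035.0293
P = 5,140.4846; D_Mac = 4.28657 yrs; D_mod = 3.97641 yrs.
DV01 ≈ 3.97641 × 5,140.4846 × 0.0001 = 2.044066.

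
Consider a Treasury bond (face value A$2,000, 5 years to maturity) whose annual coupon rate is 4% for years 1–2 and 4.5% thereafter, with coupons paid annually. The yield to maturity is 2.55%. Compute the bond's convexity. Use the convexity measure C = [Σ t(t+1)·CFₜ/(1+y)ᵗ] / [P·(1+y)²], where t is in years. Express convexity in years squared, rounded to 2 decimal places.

With y = 0.0255:
  t   CF        PV=CF/(1+0.0255)^t    t·PV        t(t+1)·PV
  1        80.00        78.0107        78.0107         156.0215
  2        80.00        76.0709       152.1418         456.4255
  3        90.00        83.4518       250.3553       1,001.4212
  4        90.00        81.3767       325.5066       1,627.5332
  5     2,090.00     1,842.7565     9,213.7827      55,282.6964
  Σ                  2,161.6666    10,019.7972      58,524.0977
P = 2,161.6666.
Convexity = Σ t(t+1)·PV / [P·(1+y)²] = 58,524.0977 / (2,161.6666 × 1.051650) = 25.74392.

25.74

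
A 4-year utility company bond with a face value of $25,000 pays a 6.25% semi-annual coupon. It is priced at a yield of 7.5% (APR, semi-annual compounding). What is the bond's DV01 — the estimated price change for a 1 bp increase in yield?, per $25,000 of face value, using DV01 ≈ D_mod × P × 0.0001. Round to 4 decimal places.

Periodic yield y = 0.0375.
  t   CF        PV=CF/(1+0.0375)^t    t·PV
  1       781.25       753.0120       753.0120
  2       781.25       725.7947     1,451.5895
  3       781.25       699.5612     2,098.6836
  4       781.25       674.2759     2,697.1034
  5       781.25       649.9044     3,249.5222
  6       781.25       626.4139     3,758.4835
  7       781.25       603.7725     4,226.4072
  8    25,781.25    19,204.3285   153,634.6283
  Σ                 23,937.0632   171,869.4298
P = 23,937.0632; D_Mac = 7.18005 half-year periods = 3.59003 yrs; D_mod = 3.46027 yrs.
DV01 ≈ 3.46027 × 23,937.0632 × 0.0001 = 8.282864.

$8.2829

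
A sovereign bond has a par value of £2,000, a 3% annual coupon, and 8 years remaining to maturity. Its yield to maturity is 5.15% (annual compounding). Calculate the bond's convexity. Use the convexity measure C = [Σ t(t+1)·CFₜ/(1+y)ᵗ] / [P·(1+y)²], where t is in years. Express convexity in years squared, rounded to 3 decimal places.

56.099

With y = 0.0515:
  t   CF        PV=CF/(1+0.0515)^t    t·PV        t(t+1)·PV
  1        60.00        57.0613        57.0613         114.1227
  2        60.00        54.2666       108.5332         325.5997
  3        60.00        51.6088       154.8263         619.3051
  4        60.00        49.0811       196.3243         981.6217
  5        60.00        46.6772       233.3860       1,400.3162
  6        60.00        44.3911       266.3464       1,864.4248
  7        60.00        42.2169       295.5183       2,364.1462
  8     2,060.00     1,378.4563    11,027.6504      99,248.8540
  Σ                  1,723.7593    12,339.6463     106,918.3904
P = 1,723.7593.
Convexity = Σ t(t+1)·PV / [P·(1+y)²] = 106,918.3904 / (1,723.7593 × 1.105652) = 56.09927.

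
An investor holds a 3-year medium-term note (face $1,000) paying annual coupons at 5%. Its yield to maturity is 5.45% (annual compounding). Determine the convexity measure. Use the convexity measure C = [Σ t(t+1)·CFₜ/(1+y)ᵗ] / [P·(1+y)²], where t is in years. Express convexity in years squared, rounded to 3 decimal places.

10.114

With y = 0.0545:
  t   CF        PV=CF/(1+0.0545)^t    t·PV        t(t+1)·PV
  1        50.00        47.4158        47.4158          94.8317
  2        50.00        44.9652        89.9305         269.7914
  3     1,050.00       895.4669     2,686.4008      10,745.6030
  Σ                    987.8480     2,823.7471      11,110.2261
P = 987.8480.
Convexity = Σ t(t+1)·PV / [P·(1+y)²] = 11,110.2261 / (987.8480 × 1.111970) = 10.11439.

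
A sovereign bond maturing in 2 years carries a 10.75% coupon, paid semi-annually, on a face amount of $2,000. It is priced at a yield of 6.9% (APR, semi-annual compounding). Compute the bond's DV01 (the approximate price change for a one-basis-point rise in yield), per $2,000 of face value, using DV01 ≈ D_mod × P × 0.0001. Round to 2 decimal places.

Periodic yield y = 0.0345.
  t   CF        PV=CF/(1+0.0345)^t    t·PV
  1       107.50       103.9149       103.9149
  2       107.50       100.4494       200.8989
  3       107.50        97.0995       291.2985
  4     2,107.50     1,840.1177     7,360.4708
  Σ                  2,141.5816     7,956.5831
P = 2,141.5816; D_Mac = 3.71528 half-year periods = 1.85764 yrs; D_mod = 1.79569 yrs.
DV01 ≈ 1.79569 × 2,141.5816 × 0.0001 = 0.384562.

$0.38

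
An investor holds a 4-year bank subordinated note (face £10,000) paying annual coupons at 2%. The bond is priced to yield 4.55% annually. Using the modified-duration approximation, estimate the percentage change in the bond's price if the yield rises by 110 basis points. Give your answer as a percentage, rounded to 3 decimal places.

-4.079%

Periodic yield y = 0.0455. Modified duration first:
  t   CF        PV=CF/(1+0.0455)^t    t·PV
  1       200.00       191.2960       191.2960
  2       200.00       182.9709       365.9417
  3       200.00       175.0080       525.0240
  4    10,200.00     8,536.9753    34,147.9011
  Σ                  9,086.2501    35,230.1628
P = 9,086.2501; D_Mac = 3.87730 yrs; D_mod = 3.87730/(1+0.0455) = 3.70857 yrs.
ΔP/P ≈ -D_mod · Δy = -3.70857 × (+0.011) = -0.040794 = -4.0794%.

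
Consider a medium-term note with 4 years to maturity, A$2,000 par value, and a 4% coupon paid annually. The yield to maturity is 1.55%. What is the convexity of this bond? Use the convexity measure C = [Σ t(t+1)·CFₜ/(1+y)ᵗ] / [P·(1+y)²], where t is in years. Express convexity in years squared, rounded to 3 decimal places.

With y = 0.0155:
  t   CF        PV=CF/(1+0.0155)^t    t·PV        t(t+1)·PV
  1        80.00        78.7789        78.7789         157.5579
  2        80.00        77.5765       155.1530         465.4589
  3        80.00        76.3924       229.1772         916.7089
  4     2,080.00     1,955.8864     7,823.5455      39,117.7277
  Σ                  2,188.6342     8,286.6547      40,657.4534
P = 2,188.6342.
Convexity = Σ t(t+1)·PV / [P·(1+y)²] = 40,657.4534 / (2,188.6342 × 1.031240) = 18.01387.

18.014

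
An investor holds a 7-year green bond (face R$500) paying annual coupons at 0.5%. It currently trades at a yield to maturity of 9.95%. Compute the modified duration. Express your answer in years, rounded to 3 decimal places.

Periodic yield y = 0.0995. First find Macaulay duration:
  t   CF        PV=CF/(1+0.0995)^t    t·PV
  1         2.50         2.2738         2.2738
  2         2.50         2.0680         4.1360
  3         2.50         1.8809         5.6426
  4         2.50         1.7106         6.8426
  5         2.50         1.5558         7.7792
  6         2.50         1.4150         8.4902
  7       502.50       258.6839     1,810.7874
  Σ                    269.5880     1,845.9517
P = 269.5880; Macaulay duration = 1,845.9517 / 269.5880 = 6.84731 years.
Modified duration = D_Mac / (1 + y) = 6.84731 / 1.0995 = 6.22765 years.

6.228 years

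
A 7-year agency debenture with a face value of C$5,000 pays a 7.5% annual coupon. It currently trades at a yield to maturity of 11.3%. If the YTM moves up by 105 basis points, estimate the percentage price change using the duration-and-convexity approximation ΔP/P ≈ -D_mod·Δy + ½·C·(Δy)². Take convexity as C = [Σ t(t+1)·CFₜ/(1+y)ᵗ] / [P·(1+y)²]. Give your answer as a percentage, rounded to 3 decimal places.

With y = 0.113:
  t   CF        PV=CF/(1+0.113)^t    t·PV        t(t+1)·PV
  1       375.00       336.9272       336.9272         673.8544
  2       375.00       302.7199       605.4398       1,816.3193
  3       375.00       271.9855       815.9565       3,263.8262
  4       375.00       244.3715       977.4861       4,887.4306
  5       375.00       219.5611     1,097.8056       6,586.8337
  6       375.00       197.2697     1,183.6179       8,285.3254
  7     5,375.00     2,540.4597    17,783.2182     142,265.7459
  Σ                  4,113.2947    22,800.4514     167,779.3356
P = 4,113.2947; D_Mac = 5.54311 yrs; D_mod = 4.98033 yrs; C = 32.92747.
Duration effect: -4.98033 × (+0.0105) = -0.052294
Convexity effect: 0.5 × 32.92747 × (0.0105)² = +0.0018151
ΔP/P ≈ -0.052294 + 0.0018151 = -0.050478 = -5.0478%.

-5.048%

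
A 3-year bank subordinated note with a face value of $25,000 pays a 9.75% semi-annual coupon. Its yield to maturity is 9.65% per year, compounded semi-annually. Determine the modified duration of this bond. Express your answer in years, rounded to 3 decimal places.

2.550 years

Periodic yield y = 0.04825. First find Macaulay duration:
  t   CF        PV=CF/(1+0.04825)^t    t·PV
  1     1,218.75     1,162.6520     1,162.6520
  2     1,218.75     1,109.1362     2,218.2724
  3     1,218.75     1,058.0837     3,174.2510
  4     1,218.75     1,009.3810     4,037.5242
  5     1,218.75       962.9201     4,814.6007
  6    26,218.75    19,761.6297   118,569.7779
  Σ                 25,063.8028   133,977.0783
P = 25,063.8028; Macaulay duration = 133,977.0783 / 25,063.8028 = 5.34544 half-year periods = 2.67272 years.
Modified duration = D_Mac / (1 + y) = 2.67272 / 1.04825 = 2.54970 years.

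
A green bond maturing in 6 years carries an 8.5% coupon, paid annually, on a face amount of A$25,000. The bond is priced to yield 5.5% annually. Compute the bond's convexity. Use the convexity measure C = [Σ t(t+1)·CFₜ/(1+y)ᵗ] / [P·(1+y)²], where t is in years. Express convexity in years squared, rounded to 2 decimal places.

With y = 0.055:
  t   CF        PV=CF/(1+0.055)^t    t·PV        t(t+1)·PV
  1     2,125.00     2,014.2180     2,014.2180       4,028.4360
  2     2,125.00     1,909.2114     3,818.4228      11,455.2683
  3     2,125.00     1,809.6790     5,429.0371      21,716.1484
  4     2,125.00     1,715.3356     6,861.3423      34,306.7116
  5     2,125.00     1,625.9105     8,129.5525      48,777.3151
  6    27,125.00    19,672.2932   118,033.7593     826,236.3153
  Σ                 28,746.6477   144,286.3320     946,520.1947
P = 28,746.6477.
Convexity = Σ t(t+1)·PV / [P·(1+y)²] = 946,520.1947 / (28,746.6477 × 1.113025) = 29.58270.

29.58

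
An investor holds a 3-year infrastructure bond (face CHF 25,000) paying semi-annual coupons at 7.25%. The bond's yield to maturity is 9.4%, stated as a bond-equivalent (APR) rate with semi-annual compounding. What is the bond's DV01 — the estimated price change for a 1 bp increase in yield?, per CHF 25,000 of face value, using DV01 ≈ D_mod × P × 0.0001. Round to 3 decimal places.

Periodic yield y = 0.047.
  t   CF        PV=CF/(1+0.047)^t    t·PV
  1       906.25       865.5683       865.5683
  2       906.25       826.7128     1,653.4256
  3       906.25       789.6015     2,368.8046
  4       906.25       754.1562     3,016.6247
  5       906.25       720.3020     3,601.5099
  6    25,906.25    19,666.3816   117,998.2897
  Σ                 23,622.7224   129,504.2227
P = 23,622.7224; D_Mac = 5.48219 half-year periods = 2.74109 yrs; D_mod = 2.61805 yrs.
DV01 ≈ 2.61805 × 23,622.7224 × 0.0001 = 6.184538.

CHF 6.185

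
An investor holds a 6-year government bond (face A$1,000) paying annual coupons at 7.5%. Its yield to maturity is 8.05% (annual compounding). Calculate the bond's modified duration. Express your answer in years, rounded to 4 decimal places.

4.6572 years

Periodic yield y = 0.0805. First find Macaulay duration:
  t   CF        PV=CF/(1+0.0805)^t    t·PV
  1        75.00        69.4123        69.4123
  2        75.00        64.2409       128.4818
  3        75.00        59.4548       178.3644
  4        75.00        55.0253       220.1011
  5        75.00        50.9257       254.6287
  6     1,075.00       675.5536     4,053.3218
  Σ                    974.6127     4,904.3102
P = 974.6127; Macaulay duration = 4,904.3102 / 974.6127 = 5.03206 years.
Modified duration = D_Mac / (1 + y) = 5.03206 / 1.0805 = 4.65716 years.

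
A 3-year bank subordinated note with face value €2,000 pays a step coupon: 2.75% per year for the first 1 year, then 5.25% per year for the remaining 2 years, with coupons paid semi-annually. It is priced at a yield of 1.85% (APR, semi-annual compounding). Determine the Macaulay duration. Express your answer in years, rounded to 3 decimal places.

Periodic yield y = 0.00925. Discount each cash flow and weight by its period:
  t   CF        PV=CF/(1+0.00925)^t    t·PV
  1        27.50        27.2480        27.2480
  2        27.50        26.9982        53.9964
  3        52.50        51.0697       153.2090
  4        52.50        50.6016       202.4064
  5        52.50        50.1378       250.6891
  6     2,052.50     1,942.1851    11,653.1106
  Σ                  2,148.2404    12,340.6595
Price P = Σ PV = 2,148.2404.
Macaulay duration = Σ(t·PV) / P = 12,340.6595 / 2,148.2404 = 5.74454 half-year periods.
In years: 5.74454 / 2 = 2.87227 years.

2.872 years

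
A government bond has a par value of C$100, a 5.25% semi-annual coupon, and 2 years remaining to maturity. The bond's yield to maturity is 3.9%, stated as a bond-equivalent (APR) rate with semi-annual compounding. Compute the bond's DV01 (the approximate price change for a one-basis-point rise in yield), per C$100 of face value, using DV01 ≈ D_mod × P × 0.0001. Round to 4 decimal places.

Periodic yield y = 0.0195.
  t   CF        PV=CF/(1+0.0195)^t    t·PV
  1        2.625         2.5748         2.5748
  2        2.625         2.5255         5.0511
  3        2.625         2.4772         7.4317
  4      102.625        94.9958       379.9831
  Σ                    102.5733       395.0407
P = 102.5733; D_Mac = 3.85130 half-year periods = 1.92565 yrs; D_mod = 1.88882 yrs.
DV01 ≈ 1.88882 × 102.5733 × 0.0001 = 0.019374.

C$0.0194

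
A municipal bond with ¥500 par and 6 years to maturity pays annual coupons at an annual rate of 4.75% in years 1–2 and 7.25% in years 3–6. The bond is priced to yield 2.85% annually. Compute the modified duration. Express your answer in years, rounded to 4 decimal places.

5.1785 years

Periodic yield y = 0.0285. First find Macaulay duration:
  t   CF        PV=CF/(1+0.0285)^t    t·PV
  1        23.75        23.0919        23.0919
  2        23.75        22.4520        44.9040
  3        36.25        33.3192        99.9577
  4        36.25        32.3960       129.5838
  5        36.25        31.4983       157.4913
  6       536.25       453.0452     2,718.2712
  Σ                    595.8025     3,173.2999
P = 595.8025; Macaulay duration = 3,173.2999 / 595.8025 = 5.32609 years.
Modified duration = D_Mac / (1 + y) = 5.32609 / 1.0285 = 5.17851 years.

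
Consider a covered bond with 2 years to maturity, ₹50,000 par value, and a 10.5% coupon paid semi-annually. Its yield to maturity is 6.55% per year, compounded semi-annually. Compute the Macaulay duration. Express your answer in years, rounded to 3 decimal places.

Periodic yield y = 0.03275. Discount each cash flow and weight by its period:
  t   CF        PV=CF/(1+0.03275)^t    t·PV
  1     2,625.00     2,541.7574     2,541.7574
  2     2,625.00     2,461.1546     4,922.3093
  3     2,625.00     2,383.1078     7,149.3235
  4    52,625.00    46,260.6035   185,042.4141
  Σ                 53,646.6234   199,655.8043
Price P = Σ PV = 53,646.6234.
Macaulay duration = Σ(t·PV) / P = 199,655.8043 / 53,646.6234 = 3.72168 half-year periods.
In years: 3.72168 / 2 = 1.86084 years.

1.861 years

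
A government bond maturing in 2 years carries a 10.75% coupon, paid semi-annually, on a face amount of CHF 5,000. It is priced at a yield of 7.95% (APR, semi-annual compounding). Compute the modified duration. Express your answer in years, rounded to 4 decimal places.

1.7852 years

Periodic yield y = 0.03975. First find Macaulay duration:
  t   CF        PV=CF/(1+0.03975)^t    t·PV
  1       268.75       258.4756       258.4756
  2       268.75       248.5940       497.1880
  3       268.75       239.0902       717.2705
  4     5,268.75     4,508.0827    18,032.3309
  Σ                  5,254.2424    19,505.2649
P = 5,254.2424; Macaulay duration = 19,505.2649 / 5,254.2424 = 3.71229 half-year periods = 1.85614 years.
Modified duration = D_Mac / (1 + y) = 1.85614 / 1.03975 = 1.78518 years.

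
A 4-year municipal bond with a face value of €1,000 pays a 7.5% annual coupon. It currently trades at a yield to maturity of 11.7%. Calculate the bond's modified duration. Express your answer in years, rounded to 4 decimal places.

Periodic yield y = 0.117. First find Macaulay duration:
  t   CF        PV=CF/(1+0.117)^t    t·PV
  1        75.00        67.1441        67.1441
  2        75.00        60.1111       120.2223
  3        75.00        53.8148       161.4444
  4     1,075.00       690.5510     2,762.2041
  Σ                    871.6211     3,111.0149
P = 871.6211; Macaulay duration = 3,111.0149 / 871.6211 = 3.56923 years.
Modified duration = D_Mac / (1 + y) = 3.56923 / 1.117 = 3.19537 years.

3.1954 years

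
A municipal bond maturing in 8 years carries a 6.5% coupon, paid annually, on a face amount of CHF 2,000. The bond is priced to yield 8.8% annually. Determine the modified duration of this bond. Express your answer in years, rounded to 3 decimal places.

5.847 years

Periodic yield y = 0.088. First find Macaulay duration:
  t   CF        PV=CF/(1+0.088)^t    t·PV
  1       130.00       119.4853       119.4853
  2       130.00       109.8210       219.6421
  3       130.00       100.9385       302.8154
  4       130.00        92.7743       371.0973
  5       130.00        85.2705       426.3526
  6       130.00        78.3736       470.2418
  7       130.00        72.0346       504.2421
  8     2,130.00     1,084.7969     8,678.3753
  Σ                  1,743.4948    11,092.2518
P = 1,743.4948; Macaulay duration = 11,092.2518 / 1,743.4948 = 6.36208 years.
Modified duration = D_Mac / (1 + y) = 6.36208 / 1.088 = 5.84750 years.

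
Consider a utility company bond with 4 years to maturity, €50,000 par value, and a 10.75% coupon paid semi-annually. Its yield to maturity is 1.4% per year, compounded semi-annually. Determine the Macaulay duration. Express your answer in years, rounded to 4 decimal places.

3.4591 years

Periodic yield y = 0.007. Discount each cash flow and weight by its period:
  t   CF        PV=CF/(1+0.007)^t    t·PV
  1     2,687.50     2,668.8183     2,668.8183
  2     2,687.50     2,650.2664     5,300.5328
  3     2,687.50     2,631.8435     7,895.5305
  4     2,687.50     2,613.5487    10,454.1946
  5     2,687.50     2,595.3810    12,976.9050
  6     2,687.50     2,577.3396    15,464.0377
  7     2,687.50     2,559.4237    17,915.9656
  8    52,687.50    49,827.8132   398,622.5055
  Σ                 68,124.4343   471,298.4900
Price P = Σ PV = 68,124.4343.
Macaulay duration = Σ(t·PV) / P = 471,298.4900 / 68,124.4343 = 6.91820 half-year periods.
In years: 6.91820 / 2 = 3.45910 years.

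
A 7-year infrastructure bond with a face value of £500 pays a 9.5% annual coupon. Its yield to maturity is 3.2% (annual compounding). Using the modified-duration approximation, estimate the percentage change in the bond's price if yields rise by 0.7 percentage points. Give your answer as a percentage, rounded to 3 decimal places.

-3.852%

Periodic yield y = 0.032. Modified duration first:
  t   CF        PV=CF/(1+0.032)^t    t·PV
  1        47.50        46.0271        46.0271
  2        47.50        44.5999        89.1999
  3        47.50        43.2170       129.6510
  4        47.50        41.8769       167.5077
  5        47.50        40.5784       202.8921
  6        47.50        39.3202       235.9210
  7       547.50       439.1635     3,074.1445
  Σ                    694.7831     3,945.3434
P = 694.7831; D_Mac = 5.67853 yrs; D_mod = 5.67853/(1+0.032) = 5.50245 yrs.
ΔP/P ≈ -D_mod · Δy = -5.50245 × (+0.007) = -0.038517 = -3.8517%.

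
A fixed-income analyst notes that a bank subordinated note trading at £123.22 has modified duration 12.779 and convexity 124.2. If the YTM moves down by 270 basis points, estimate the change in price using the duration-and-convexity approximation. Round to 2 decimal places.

+£48.09

Duration effect: -D_mod·Δy = -12.779 × (-0.027) = +0.345033
Convexity effect: ½·C·(Δy)² = 0.5 × 124.2 × (-0.027)² = +0.0452709
ΔP/P ≈ +0.345033 + 0.0452709 = +0.3903039
ΔP ≈ 123.22 × (+0.3903039) = +48.093246558.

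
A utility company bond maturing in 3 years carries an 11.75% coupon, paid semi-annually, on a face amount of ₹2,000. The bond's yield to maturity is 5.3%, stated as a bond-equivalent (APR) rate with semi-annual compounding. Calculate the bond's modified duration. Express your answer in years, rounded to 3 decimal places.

2.579 years

Periodic yield y = 0.0265. First find Macaulay duration:
  t   CF        PV=CF/(1+0.0265)^t    t·PV
  1       117.50       114.4666       114.4666
  2       117.50       111.5116       223.0232
  3       117.50       108.6328       325.8984
  4       117.50       105.8284       423.3134
  5       117.50       103.0963       515.4815
  6     2,117.50     1,809.9630    10,859.7780
  Σ                  2,353.4987    12,461.9612
P = 2,353.4987; Macaulay duration = 12,461.9612 / 2,353.4987 = 5.29508 half-year periods = 2.64754 years.
Modified duration = D_Mac / (1 + y) = 2.64754 / 1.0265 = 2.57919 years.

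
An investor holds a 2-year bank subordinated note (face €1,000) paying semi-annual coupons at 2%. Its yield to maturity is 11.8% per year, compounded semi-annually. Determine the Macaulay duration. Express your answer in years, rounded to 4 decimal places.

1.9671 years

Periodic yield y = 0.059. Discount each cash flow and weight by its period:
  t   CF        PV=CF/(1+0.059)^t    t·PV
  1        10.00         9.4429         9.4429
  2        10.00         8.9168        17.8336
  3        10.00         8.4200        25.2600
  4     1,010.00       803.0407     3,212.1626
  Σ                    829.8203     3,264.6991
Price P = Σ PV = 829.8203.
Macaulay duration = Σ(t·PV) / P = 3,264.6991 / 829.8203 = 3.93422 half-year periods.
In years: 3.93422 / 2 = 1.96711 years.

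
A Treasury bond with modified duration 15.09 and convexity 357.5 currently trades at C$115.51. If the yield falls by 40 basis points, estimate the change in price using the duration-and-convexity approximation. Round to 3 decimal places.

+C$7.303

Duration effect: -D_mod·Δy = -15.09 × (-0.004) = +0.060360
Convexity effect: ½·C·(Δy)² = 0.5 × 357.5 × (-0.004)² = +0.0028600
ΔP/P ≈ +0.060360 + 0.0028600 = +0.063220
ΔP ≈ 115.51 × (+0.063220) = +7.3025422.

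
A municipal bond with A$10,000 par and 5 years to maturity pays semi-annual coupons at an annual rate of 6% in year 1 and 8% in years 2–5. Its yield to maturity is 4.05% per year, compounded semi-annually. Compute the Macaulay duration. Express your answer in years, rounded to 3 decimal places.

4.348 years

Periodic yield y = 0.02025. Discount each cash flow and weight by its period:
  t   CF        PV=CF/(1+0.02025)^t    t·PV
  1       300.00       294.0456       294.0456
  2       300.00       288.2093       576.4187
  3       400.00       376.6519     1,129.9557
  4       400.00       369.1761     1,476.7044
  5       400.00       361.8487     1,809.2433
  6       400.00       354.6667     2,128.0000
  7       400.00       347.6272     2,433.3905
  8       400.00       340.7275     2,725.8199
  9       400.00       333.9647     3,005.6823
  10   10,400.00     8,510.7396    85,107.3964
  Σ                 11,577.6573   100,686.6567
Price P = Σ PV = 11,577.6573.
Macaulay duration = Σ(t·PV) / P = 100,686.6567 / 11,577.6573 = 8.69663 half-year periods.
In years: 8.69663 / 2 = 4.34832 years.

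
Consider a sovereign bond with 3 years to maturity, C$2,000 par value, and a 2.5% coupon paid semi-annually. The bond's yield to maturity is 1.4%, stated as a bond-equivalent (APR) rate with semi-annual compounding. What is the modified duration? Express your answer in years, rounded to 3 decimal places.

Periodic yield y = 0.007. First find Macaulay duration:
  t   CF        PV=CF/(1+0.007)^t    t·PV
  1        25.00        24.8262        24.8262
  2        25.00        24.6536        49.3073
  3        25.00        24.4823        73.4468
  4        25.00        24.3121        97.2483
  5        25.00        24.1431       120.7154
  6     2,025.00     1,941.9954    11,651.9726
  Σ                  2,064.4127    12,017.5166
P = 2,064.4127; Macaulay duration = 12,017.5166 / 2,064.4127 = 5.82128 half-year periods = 2.91064 years.
Modified duration = D_Mac / (1 + y) = 2.91064 / 1.007 = 2.89041 years.

2.890 years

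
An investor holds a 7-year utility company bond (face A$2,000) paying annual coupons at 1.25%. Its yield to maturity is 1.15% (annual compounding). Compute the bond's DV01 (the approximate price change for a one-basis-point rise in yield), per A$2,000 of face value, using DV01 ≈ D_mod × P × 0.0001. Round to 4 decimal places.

Periodic yield y = 0.0115.
  t   CF        PV=CF/(1+0.0115)^t    t·PV
  1        25.00        24.7158        24.7158
  2        25.00        24.4348        48.8695
  3        25.00        24.1570        72.4709
  4        25.00        23.8823        95.5293
  5        25.00        23.6108       118.0540
  6        25.00        23.3424       140.0541
  7     2,025.00     1,869.2346    13,084.6424
  Σ                  2,013.3776    13,584.3360
P = 2,013.3776; D_Mac = 6.74704 yrs; D_mod = 6.67033 yrs.
DV01 ≈ 6.67033 × 2,013.3776 × 0.0001 = 1.342989.

A$1.3430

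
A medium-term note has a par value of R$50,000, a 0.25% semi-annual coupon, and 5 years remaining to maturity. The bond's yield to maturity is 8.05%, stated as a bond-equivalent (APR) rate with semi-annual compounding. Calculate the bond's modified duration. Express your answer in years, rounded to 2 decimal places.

4.77 years

Periodic yield y = 0.04025. First find Macaulay duration:
  t   CF        PV=CF/(1+0.04025)^t    t·PV
  1        62.50        60.0817        60.0817
  2        62.50        57.7570       115.5140
  3        62.50        55.5222       166.5667
  4        62.50        53.3739       213.4957
  5        62.50        51.3087       256.5437
  6        62.50        49.3235       295.9409
  7        62.50        47.4150       331.9051
  8        62.50        45.5804       364.6433
  9        62.50        43.8168       394.3511
  10   50,062.50    33,739.2395   337,392.3947
  Σ                 34,203.4188   339,591.4368
P = 34,203.4188; Macaulay duration = 339,591.4368 / 34,203.4188 = 9.92858 half-year periods = 4.96429 years.
Modified duration = D_Mac / (1 + y) = 4.96429 / 1.04025 = 4.77221 years.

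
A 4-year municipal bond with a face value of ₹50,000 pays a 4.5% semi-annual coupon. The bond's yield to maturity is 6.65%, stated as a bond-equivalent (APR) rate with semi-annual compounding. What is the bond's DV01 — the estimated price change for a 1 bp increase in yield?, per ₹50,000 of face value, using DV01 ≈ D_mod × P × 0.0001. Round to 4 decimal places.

Periodic yield y = 0.03325.
  t   CF        PV=CF/(1+0.03325)^t    t·PV
  1     1,125.00     1,088.7975     1,088.7975
  2     1,125.00     1,053.7600     2,107.5199
  3     1,125.00     1,019.8500     3,059.5499
  4     1,125.00       987.0312     3,948.1247
  5     1,125.00       955.2685     4,776.3425
  6     1,125.00       924.5279     5,547.1676
  7     1,125.00       894.7766     6,263.4363
  8    51,125.00    39,354.1022   314,832.8178
  Σ                 46,278.1138   341,623.7561
P = 46,278.1138; D_Mac = 7.38197 half-year periods = 3.69099 yrs; D_mod = 3.57221 yrs.
DV01 ≈ 3.57221 × 46,278.1138 × 0.0001 = 16.531515.

₹16.5315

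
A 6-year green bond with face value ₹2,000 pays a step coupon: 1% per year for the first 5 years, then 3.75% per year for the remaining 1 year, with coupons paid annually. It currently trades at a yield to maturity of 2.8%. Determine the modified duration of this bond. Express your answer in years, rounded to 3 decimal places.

Periodic yield y = 0.028. First find Macaulay duration:
  t   CF        PV=CF/(1+0.028)^t    t·PV
  1        20.00        19.4553        19.4553
  2        20.00        18.9253        37.8507
  3        20.00        18.4099        55.2296
  4        20.00        17.9084        71.6337
  5        20.00        17.4207        87.1033
  6     2,075.00     1,758.1641    10,548.9847
  Σ                  1,850.2837    10,820.2573
P = 1,850.2837; Macaulay duration = 10,820.2573 / 1,850.2837 = 5.84789 years.
Modified duration = D_Mac / (1 + y) = 5.84789 / 1.028 = 5.68861 years.

5.689 years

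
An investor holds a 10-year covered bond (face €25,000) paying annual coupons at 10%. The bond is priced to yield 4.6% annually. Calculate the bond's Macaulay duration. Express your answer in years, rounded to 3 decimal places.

7.310 years

Periodic yield y = 0.046. Discount each cash flow and weight by its year:
  t   CF        PV=CF/(1+0.046)^t    t·PV
  1     2,500.00     2,390.0574     2,390.0574
  2     2,500.00     2,284.9497     4,569.8994
  3     2,500.00     2,184.4643     6,553.3930
  4     2,500.00     2,088.3980     8,353.5920
  5     2,500.00     1,996.5564     9,982.7821
  6     2,500.00     1,908.7537    11,452.5225
  7     2,500.00     1,824.8124    12,773.6866
  8     2,500.00     1,744.5625    13,956.5000
  9     2,500.00     1,667.8418    15,010.5760
  10   27,500.00    17,539.4451   175,394.4507
  Σ                 35,629.8412   260,437.4595
Price P = Σ PV = 35,629.8412.
Macaulay duration = Σ(t·PV) / P = 260,437.4595 / 35,629.8412 = 7.30953 years.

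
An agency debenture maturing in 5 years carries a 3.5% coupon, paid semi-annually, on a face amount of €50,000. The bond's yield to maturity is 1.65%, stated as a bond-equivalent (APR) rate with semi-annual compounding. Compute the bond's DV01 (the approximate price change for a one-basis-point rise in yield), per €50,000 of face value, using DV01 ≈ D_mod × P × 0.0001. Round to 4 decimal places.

Periodic yield y = 0.00825.
  t   CF        PV=CF/(1+0.00825)^t    t·PV
  1       875.00       867.8403       867.8403
  2       875.00       860.7392     1,721.4784
  3       875.00       853.6962     2,561.0887
  4       875.00       846.7109     3,386.8434
  5       875.00       839.7827     4,198.9133
  6       875.00       832.9111     4,997.4668
  7       875.00       826.0958     5,782.6709
  8       875.00       819.3363     6,554.6906
  9       875.00       812.6321     7,313.6890
  10   50,875.00    46,862.1398   468,621.3982
  Σ                 54,421.8845   506,006.0796
P = 54,421.8845; D_Mac = 9.29784 half-year periods = 4.64892 yrs; D_mod = 4.61088 yrs.
DV01 ≈ 4.61088 × 54,421.8845 × 0.0001 = 25.093284.

€25.0933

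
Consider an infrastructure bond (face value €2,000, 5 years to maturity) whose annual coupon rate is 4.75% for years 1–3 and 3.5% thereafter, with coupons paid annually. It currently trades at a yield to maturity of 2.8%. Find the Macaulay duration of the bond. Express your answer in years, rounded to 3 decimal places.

Periodic yield y = 0.028. Discount each cash flow and weight by its year:
  t   CF        PV=CF/(1+0.028)^t    t·PV
  1        95.00        92.4125        92.4125
  2        95.00        89.8954       179.7908
  3        95.00        87.4469       262.3406
  4        70.00        62.6795       250.7180
  5     2,070.00     1,803.0376     9,015.1878
  Σ                  2,135.4718     9,800.4496
Price P = Σ PV = 2,135.4718.
Macaulay duration = Σ(t·PV) / P = 9,800.4496 / 2,135.4718 = 4.58936 years.

4.589 years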